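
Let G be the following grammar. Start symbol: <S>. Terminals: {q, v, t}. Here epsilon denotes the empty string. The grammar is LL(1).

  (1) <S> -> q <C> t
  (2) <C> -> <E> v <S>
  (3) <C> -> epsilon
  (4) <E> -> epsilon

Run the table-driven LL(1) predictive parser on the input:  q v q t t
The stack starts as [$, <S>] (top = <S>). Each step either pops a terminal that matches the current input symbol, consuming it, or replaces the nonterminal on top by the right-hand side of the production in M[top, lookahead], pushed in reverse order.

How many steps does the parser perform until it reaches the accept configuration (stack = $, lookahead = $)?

10

step 1: stack=$ <S>  input=q v q t t $  — expand <S> -> q <C> t
step 2: stack=$ t <C> q  input=q v q t t $  — match q
step 3: stack=$ t <C>  input=v q t t $  — expand <C> -> <E> v <S>
step 4: stack=$ t <S> v <E>  input=v q t t $  — expand <E> -> epsilon
step 5: stack=$ t <S> v  input=v q t t $  — match v
step 6: stack=$ t <S>  input=q t t $  — expand <S> -> q <C> t
step 7: stack=$ t t <C> q  input=q t t $  — match q
step 8: stack=$ t t <C>  input=t t $  — expand <C> -> epsilon
step 9: stack=$ t t  input=t t $  — match t
step 10: stack=$ t  input=t $  — match t
Accept reached after 10 steps.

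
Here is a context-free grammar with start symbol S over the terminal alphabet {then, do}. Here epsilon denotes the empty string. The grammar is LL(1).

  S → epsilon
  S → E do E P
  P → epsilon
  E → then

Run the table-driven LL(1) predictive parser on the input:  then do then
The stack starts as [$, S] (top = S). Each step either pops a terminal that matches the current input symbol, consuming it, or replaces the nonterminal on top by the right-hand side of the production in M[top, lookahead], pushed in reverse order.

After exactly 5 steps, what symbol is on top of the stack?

step 1: stack=$ S  input=then do then $  — expand S → E do E P
step 2: stack=$ P E do E  input=then do then $  — expand E → then
step 3: stack=$ P E do then  input=then do then $  — match then
step 4: stack=$ P E do  input=do then $  — match do
step 5: stack=$ P E  input=then $  — expand E → then
Stack after step 5: $ P then (top = then).

then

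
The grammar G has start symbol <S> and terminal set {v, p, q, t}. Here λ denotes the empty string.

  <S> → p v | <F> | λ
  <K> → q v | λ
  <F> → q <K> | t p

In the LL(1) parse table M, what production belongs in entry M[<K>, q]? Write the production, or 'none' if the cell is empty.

<K> → q v

FIRST(<K>): from <K>→q v we get {q}; from <K>→λ we get {λ}. So FIRST(<K>) = {λ, q}.
FIRST(<F>): from <F>→q <K> we get {q}; from <F>→t p we get {t}. So FIRST(<F>) = {q, t}.
FIRST(<S>): from <S>→p v we get {p}; from <S>→<F> we get {q, t}; from <S>→λ we get {λ}. So FIRST(<S>) = {λ, p, q, t}.
FOLLOW(<S>) includes $ since <S> is the start symbol.
FOLLOW(<F>): in <S>→<F>, the suffix after <F> is empty, so FOLLOW(<F>) ⊇ FOLLOW(<S>) = {$}. Thus FOLLOW(<F>) = {$}.
FOLLOW(<K>): in <F>→q <K>, the suffix after <K> is empty, so FOLLOW(<K>) ⊇ FOLLOW(<F>) = {$}. Thus FOLLOW(<K>) = {$}.
For <K> → q v: FIRST(q v) = {q}, so it goes in M[<K>, t] for t ∈ {q}.
For <K> → λ: FIRST(λ) = {λ}, so it goes in M[<K>, t] for t ∈ {}; since λ ∈ FIRST, also for every t ∈ FOLLOW(<K>) = {$}.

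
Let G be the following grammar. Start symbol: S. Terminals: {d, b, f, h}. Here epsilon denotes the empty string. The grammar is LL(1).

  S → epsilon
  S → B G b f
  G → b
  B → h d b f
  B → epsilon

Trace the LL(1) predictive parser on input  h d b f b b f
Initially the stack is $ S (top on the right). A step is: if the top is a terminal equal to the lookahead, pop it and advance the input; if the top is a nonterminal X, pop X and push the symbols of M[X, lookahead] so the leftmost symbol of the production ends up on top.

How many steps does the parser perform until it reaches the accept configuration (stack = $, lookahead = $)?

step 1: stack=$ S  input=h d b f b b f $  — expand S → B G b f
step 2: stack=$ f b G B  input=h d b f b b f $  — expand B → h d b f
step 3: stack=$ f b G f b d h  input=h d b f b b f $  — match h
step 4: stack=$ f b G f b d  input=d b f b b f $  — match d
step 5: stack=$ f b G f b  input=b f b b f $  — match b
step 6: stack=$ f b G f  input=f b b f $  — match f
step 7: stack=$ f b G  input=b b f $  — expand G → b
step 8: stack=$ f b b  input=b b f $  — match b
step 9: stack=$ f b  input=b f $  — match b
step 10: stack=$ f  input=f $  — match f
Accept reached after 10 steps.

10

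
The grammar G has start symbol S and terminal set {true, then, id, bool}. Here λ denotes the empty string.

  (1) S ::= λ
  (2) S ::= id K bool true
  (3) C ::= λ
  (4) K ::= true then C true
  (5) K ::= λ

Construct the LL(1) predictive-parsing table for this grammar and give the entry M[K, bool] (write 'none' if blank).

K ::= λ

FIRST(S) = {λ, id}
FIRST(C) = {λ}
FIRST(K) = {λ, true}
FOLLOW(S) includes $ since S is the start symbol.
FOLLOW(K): in S::=id K bool true, K is followed by bool true with FIRST {bool}. Thus FOLLOW(K) = {bool}.
For K ::= true then C true: FIRST(true then C true) = {true}, so it goes in M[K, t] for t ∈ {true}.
For K ::= λ: FIRST(λ) = {λ}, so it goes in M[K, t] for t ∈ {}; since λ ∈ FIRST, also for every t ∈ FOLLOW(K) = {bool}.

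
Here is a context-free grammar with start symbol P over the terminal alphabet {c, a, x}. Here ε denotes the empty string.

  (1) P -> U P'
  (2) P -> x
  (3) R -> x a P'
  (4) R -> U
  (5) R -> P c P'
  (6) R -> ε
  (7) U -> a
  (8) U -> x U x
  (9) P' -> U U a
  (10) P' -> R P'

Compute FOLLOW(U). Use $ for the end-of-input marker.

{a, x}

FIRST(U) = {a, x}
FIRST(P) = {a, x}  (via U P')
FIRST(R) = {ε, a, x}  (via U, P c P')
FIRST(P') = {a, x}  (via U U a, R P')
FOLLOW(P) includes $ since P is the start symbol.
FOLLOW(P): in R->P c P', P is followed by c P' with FIRST {c}. Thus FOLLOW(P) = {$, c}.
FOLLOW(R): in P'->R P', R is followed by P' with FIRST {a, x}. Thus FOLLOW(R) = {a, x}.
FOLLOW(U): in P->U P', U is followed by P' with FIRST {a, x}; in R->U, the suffix after U is empty, so FOLLOW(U) ⊇ FOLLOW(R) = {a, x}; in U->x U x, U is followed by x with FIRST {x}; in P'->U U a (occurrence 1), U is followed by U a with FIRST {a, x}; in P'->U U a (occurrence 2), U is followed by a with FIRST {a}. Thus FOLLOW(U) = {a, x}.
FOLLOW(P'): in P->U P', the suffix after P' is empty, so FOLLOW(P') ⊇ FOLLOW(P) = {$, c}; in R->x a P', the suffix after P' is empty, so FOLLOW(P') ⊇ FOLLOW(R) = {a, x}; in R->P c P', the suffix after P' is empty, so FOLLOW(P') ⊇ FOLLOW(R) = {a, x}; in P'->R P', the suffix after P' is empty (adds nothing new). Thus FOLLOW(P') = {$, a, c, x}.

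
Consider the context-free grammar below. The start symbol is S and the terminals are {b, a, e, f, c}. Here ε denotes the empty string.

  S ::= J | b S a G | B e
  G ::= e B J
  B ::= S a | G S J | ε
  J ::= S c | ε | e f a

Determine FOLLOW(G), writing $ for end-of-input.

FIRST(G) = {e}
FIRST(S) = {ε, a, b, c, e}  (via J, B e)
FIRST(B) = {ε, a, b, c, e}  (via S a, G S J)
FIRST(J) = {ε, a, b, c, e}  (via S c)
FOLLOW(S) includes $ since S is the start symbol.
FOLLOW(S): in S::=b S a G, S is followed by a G with FIRST {a}; in B::=S a, S is followed by a with FIRST {a}; in B::=G S J, S is followed by J with FIRST {ε, a, b, c, e}; in B::=G S J, the suffix after S is nullable, so FOLLOW(S) ⊇ FOLLOW(B) = {$, a, b, c, e}; in J::=S c, S is followed by c with FIRST {c}. Thus FOLLOW(S) = {$, a, b, c, e}.
FOLLOW(G): in S::=b S a G, the suffix after G is empty, so FOLLOW(G) ⊇ FOLLOW(S) = {$, a, b, c, e}; in B::=G S J, G is followed by S J with FIRST {ε, a, b, c, e}; in B::=G S J, the suffix after G is nullable, so FOLLOW(G) ⊇ FOLLOW(B) = {$, a, b, c, e}. Thus FOLLOW(G) = {$, a, b, c, e}.
FOLLOW(B): in S::=B e, B is followed by e with FIRST {e}; in G::=e B J, B is followed by J with FIRST {ε, a, b, c, e}; in G::=e B J, the suffix after B is nullable, so FOLLOW(B) ⊇ FOLLOW(G) = {$, a, b, c, e}. Thus FOLLOW(B) = {$, a, b, c, e}.
FOLLOW(J): in S::=J, the suffix after J is empty, so FOLLOW(J) ⊇ FOLLOW(S) = {$, a, b, c, e}; in G::=e B J, the suffix after J is empty, so FOLLOW(J) ⊇ FOLLOW(G) = {$, a, b, c, e}; in B::=G S J, the suffix after J is empty, so FOLLOW(J) ⊇ FOLLOW(B) = {$, a, b, c, e}. Thus FOLLOW(J) = {$, a, b, c, e}.

{$, a, b, c, e}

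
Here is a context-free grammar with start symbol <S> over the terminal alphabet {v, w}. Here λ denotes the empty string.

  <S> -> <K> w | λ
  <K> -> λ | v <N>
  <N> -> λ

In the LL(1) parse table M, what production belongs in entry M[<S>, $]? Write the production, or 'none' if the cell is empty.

<S> -> λ

FIRST(<K>) = {λ, v}
FIRST(<N>) = {λ}
FIRST(<S>) = {λ, v, w}  (via <K> w)
FOLLOW(<S>) includes $ since <S> is the start symbol.
FOLLOW(<S>): <S> appears on no right-hand side. Thus FOLLOW(<S>) = {$}.
For <S> -> <K> w: FIRST(<K> w) = {v, w}, so it goes in M[<S>, t] for t ∈ {v, w}.
For <S> -> λ: FIRST(λ) = {λ}, so it goes in M[<S>, t] for t ∈ {}; since λ ∈ FIRST, also for every t ∈ FOLLOW(<S>) = {$}.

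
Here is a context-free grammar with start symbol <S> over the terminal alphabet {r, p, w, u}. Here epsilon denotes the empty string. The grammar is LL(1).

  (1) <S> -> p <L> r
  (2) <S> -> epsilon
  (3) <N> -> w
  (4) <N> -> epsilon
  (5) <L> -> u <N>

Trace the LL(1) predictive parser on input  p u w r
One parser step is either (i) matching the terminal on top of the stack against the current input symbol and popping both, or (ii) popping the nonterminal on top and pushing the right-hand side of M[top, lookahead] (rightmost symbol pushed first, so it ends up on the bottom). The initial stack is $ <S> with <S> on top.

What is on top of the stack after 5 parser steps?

     Stack      Input      Action
  1  $ <S>      p u w r $  expand <S> -> p <L> r
  2  $ r <L> p  p u w r $  match p
  3  $ r <L>    u w r $    expand <L> -> u <N>
  4  $ r <N> u  u w r $    match u
  5  $ r <N>    w r $      expand <N> -> w
Stack after step 5: $ r w (top = w).

w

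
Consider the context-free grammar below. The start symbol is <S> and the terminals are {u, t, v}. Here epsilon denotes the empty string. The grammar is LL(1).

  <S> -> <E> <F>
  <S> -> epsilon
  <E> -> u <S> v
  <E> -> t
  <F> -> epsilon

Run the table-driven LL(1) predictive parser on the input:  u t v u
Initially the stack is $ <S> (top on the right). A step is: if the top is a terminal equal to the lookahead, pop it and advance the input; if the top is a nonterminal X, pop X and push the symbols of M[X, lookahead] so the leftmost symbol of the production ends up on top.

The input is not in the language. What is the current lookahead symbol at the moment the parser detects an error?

     Stack            Input      Action
  1  $ <S>            u t v u $  expand <S> -> <E> <F>
  2  $ <F> <E>        u t v u $  expand <E> -> u <S> v
  3  $ <F> v <S> u    u t v u $  match u
  4  $ <F> v <S>      t v u $    expand <S> -> <E> <F>
  5  $ <F> v <F> <E>  t v u $    expand <E> -> t
  6  $ <F> v <F> t    t v u $    match t
  7  $ <F> v <F>      v u $      expand <F> -> epsilon
  8  $ <F> v          v u $      match v
  9  $ <F>            u $        error: M[<F>, u] is empty

u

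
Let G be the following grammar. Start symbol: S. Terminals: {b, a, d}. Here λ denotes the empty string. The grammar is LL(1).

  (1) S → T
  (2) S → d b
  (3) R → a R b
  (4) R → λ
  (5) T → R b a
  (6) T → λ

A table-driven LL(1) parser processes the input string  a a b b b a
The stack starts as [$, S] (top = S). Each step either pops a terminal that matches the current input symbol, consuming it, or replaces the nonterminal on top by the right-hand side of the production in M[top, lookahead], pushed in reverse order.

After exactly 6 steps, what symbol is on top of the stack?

R

step 1: stack=$ S  input=a a b b b a $  — expand S → T
step 2: stack=$ T  input=a a b b b a $  — expand T → R b a
step 3: stack=$ a b R  input=a a b b b a $  — expand R → a R b
step 4: stack=$ a b b R a  input=a a b b b a $  — match a
step 5: stack=$ a b b R  input=a b b b a $  — expand R → a R b
step 6: stack=$ a b b b R a  input=a b b b a $  — match a
Stack after step 6: $ a b b b R (top = R).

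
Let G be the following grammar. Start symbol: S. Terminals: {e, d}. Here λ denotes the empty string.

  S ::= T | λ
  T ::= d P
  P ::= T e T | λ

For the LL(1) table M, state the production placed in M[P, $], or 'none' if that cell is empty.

FIRST(T) = {d}
FIRST(S) = {λ, d}  (via T)
FIRST(P) = {λ, d}  (via T e T)
FOLLOW(S) includes $ since S is the start symbol.
FOLLOW(T): in S::=T, the suffix after T is empty, so FOLLOW(T) ⊇ FOLLOW(S) = {$}; in P::=T e T (occurrence 1), T is followed by e T with FIRST {e}; in P::=T e T (occurrence 2), the suffix after T is empty, so FOLLOW(T) ⊇ FOLLOW(P) = {$, e}. Thus FOLLOW(T) = {$, e}.
FOLLOW(P): in T::=d P, the suffix after P is empty, so FOLLOW(P) ⊇ FOLLOW(T) = {$, e}. Thus FOLLOW(P) = {$, e}.
For P ::= T e T: FIRST(T e T) = {d}, so it goes in M[P, t] for t ∈ {d}.
For P ::= λ: FIRST(λ) = {λ}, so it goes in M[P, t] for t ∈ {}; since λ ∈ FIRST, also for every t ∈ FOLLOW(P) = {$, e}.

P ::= λ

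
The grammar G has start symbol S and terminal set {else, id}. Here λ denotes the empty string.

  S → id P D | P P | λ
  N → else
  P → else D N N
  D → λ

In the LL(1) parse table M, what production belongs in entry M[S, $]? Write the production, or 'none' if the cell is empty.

FIRST(N) = {else}
FIRST(P) = {else}
FIRST(D) = {λ}
FIRST(S) = {λ, else, id}  (via P P)
FOLLOW(S) includes $ since S is the start symbol.
FOLLOW(S): S appears on no right-hand side. Thus FOLLOW(S) = {$}.
For S → id P D: FIRST(id P D) = {id}, so it goes in M[S, t] for t ∈ {id}.
For S → P P: FIRST(P P) = {else}, so it goes in M[S, t] for t ∈ {else}.
For S → λ: FIRST(λ) = {λ}, so it goes in M[S, t] for t ∈ {}; since λ ∈ FIRST, also for every t ∈ FOLLOW(S) = {$}.

S → λ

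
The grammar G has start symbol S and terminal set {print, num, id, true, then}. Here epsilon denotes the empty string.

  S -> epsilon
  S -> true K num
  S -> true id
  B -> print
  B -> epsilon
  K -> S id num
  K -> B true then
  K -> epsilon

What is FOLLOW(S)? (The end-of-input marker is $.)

FIRST(S): from S->epsilon we get {epsilon}; from S->true K num we get {true}; from S->true id we get {true}. So FIRST(S) = {epsilon, true}.
FIRST(B): from B->print we get {print}; from B->epsilon we get {epsilon}. So FIRST(B) = {epsilon, print}.
FIRST(K): from K->S id num we get {id, true}; from K->B true then we get {print, true}; from K->epsilon we get {epsilon}. So FIRST(K) = {epsilon, id, print, true}.
FOLLOW(S) includes $ since S is the start symbol.
FOLLOW(S): in K->S id num, S is followed by id num with FIRST {id}. Thus FOLLOW(S) = {$, id}.
FOLLOW(B): in K->B true then, B is followed by true then with FIRST {true}. Thus FOLLOW(B) = {true}.
FOLLOW(K): in S->true K num, K is followed by num with FIRST {num}. Thus FOLLOW(K) = {num}.

{$, id}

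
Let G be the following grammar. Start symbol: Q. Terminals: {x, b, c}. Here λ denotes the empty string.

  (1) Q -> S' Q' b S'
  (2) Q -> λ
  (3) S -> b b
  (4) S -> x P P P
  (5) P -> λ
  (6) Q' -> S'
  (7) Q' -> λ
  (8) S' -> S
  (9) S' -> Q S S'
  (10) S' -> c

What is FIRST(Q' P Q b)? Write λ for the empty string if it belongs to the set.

{b, c, x}

FIRST(S) = {b, x}
FIRST(P) = {λ}
FIRST(Q) = {λ, b, c, x}  (via S' Q' b S')
FIRST(S') = {b, c, x}  (via S, Q S S')
FIRST(Q') = {λ, b, c, x}  (via S')
FIRST(Q' P Q b): take FIRST of each symbol in turn, carrying on past any symbol whose FIRST contains λ; result {b, c, x}.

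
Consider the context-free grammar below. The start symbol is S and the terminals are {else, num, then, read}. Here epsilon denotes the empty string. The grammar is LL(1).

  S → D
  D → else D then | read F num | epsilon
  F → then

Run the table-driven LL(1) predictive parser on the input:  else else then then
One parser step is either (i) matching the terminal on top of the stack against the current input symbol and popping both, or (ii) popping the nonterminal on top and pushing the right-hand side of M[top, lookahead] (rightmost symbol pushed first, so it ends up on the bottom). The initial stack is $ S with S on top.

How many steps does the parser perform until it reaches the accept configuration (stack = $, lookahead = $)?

8

step 1: stack=$ S  input=else else then then $  — expand S → D
step 2: stack=$ D  input=else else then then $  — expand D → else D then
step 3: stack=$ then D else  input=else else then then $  — match else
step 4: stack=$ then D  input=else then then $  — expand D → else D then
step 5: stack=$ then then D else  input=else then then $  — match else
step 6: stack=$ then then D  input=then then $  — expand D → epsilon
step 7: stack=$ then then  input=then then $  — match then
step 8: stack=$ then  input=then $  — match then
Accept reached after 8 steps.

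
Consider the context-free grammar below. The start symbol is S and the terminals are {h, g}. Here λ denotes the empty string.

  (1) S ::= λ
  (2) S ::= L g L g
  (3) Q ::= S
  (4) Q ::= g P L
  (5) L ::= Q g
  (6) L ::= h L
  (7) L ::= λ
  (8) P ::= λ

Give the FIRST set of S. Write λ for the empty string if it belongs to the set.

FIRST(P): from P::=λ we get {λ}. So FIRST(P) = {λ}.
FIRST(S): from S::=λ we get {λ}; from S::=L g L g we get {g, h}. So FIRST(S) = {λ, g, h}.
FIRST(Q): from Q::=S we get {λ, g, h}; from Q::=g P L we get {g}. So FIRST(Q) = {λ, g, h}.
FIRST(L): from L::=Q g we get {g, h}; from L::=h L we get {h}; from L::=λ we get {λ}. So FIRST(L) = {λ, g, h}.

{λ, g, h}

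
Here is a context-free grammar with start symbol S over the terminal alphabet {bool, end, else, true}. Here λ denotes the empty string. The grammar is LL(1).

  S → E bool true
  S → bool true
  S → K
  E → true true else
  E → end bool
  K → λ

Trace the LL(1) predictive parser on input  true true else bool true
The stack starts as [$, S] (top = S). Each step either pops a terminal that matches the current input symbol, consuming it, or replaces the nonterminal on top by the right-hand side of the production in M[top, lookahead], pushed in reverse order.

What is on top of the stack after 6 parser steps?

true

     Stack                       Input                       Action
  1  $ S                         true true else bool true $  expand S → E bool true
  2  $ true bool E               true true else bool true $  expand E → true true else
  3  $ true bool else true true  true true else bool true $  match true
  4  $ true bool else true       true else bool true $       match true
  5  $ true bool else            else bool true $            match else
  6  $ true bool                 bool true $                 match bool
Stack after step 6: $ true (top = true).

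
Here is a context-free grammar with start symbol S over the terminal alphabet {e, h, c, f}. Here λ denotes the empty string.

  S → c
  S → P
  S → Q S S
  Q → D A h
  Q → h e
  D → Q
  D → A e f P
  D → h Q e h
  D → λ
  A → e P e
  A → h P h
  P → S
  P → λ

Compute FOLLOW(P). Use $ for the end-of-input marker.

FIRST(A): from A→e P e we get {e}; from A→h P h we get {h}. So FIRST(A) = {e, h}.
FIRST(S): from S→c we get {c}; from S→P we get {λ, c, e, h}; from S→Q S S we get {e, h}. So FIRST(S) = {λ, c, e, h}.
FIRST(P): from P→S we get {λ, c, e, h}; from P→λ we get {λ}. So FIRST(P) = {λ, c, e, h}.
FIRST(Q): from Q→D A h we get {e, h}; from Q→h e we get {h}. So FIRST(Q) = {e, h}.
FIRST(D): from D→Q we get {e, h}; from D→A e f P we get {e, h}; from D→h Q e h we get {h}; from D→λ we get {λ}. So FIRST(D) = {λ, e, h}.
FOLLOW(S) includes $ since S is the start symbol.
FOLLOW(D): in Q→D A h, D is followed by A h with FIRST {e, h}. Thus FOLLOW(D) = {e, h}.
FOLLOW(A): in Q→D A h, A is followed by h with FIRST {h}; in D→A e f P, A is followed by e f P with FIRST {e}. Thus FOLLOW(A) = {e, h}.
FOLLOW(S): in S→Q S S (occurrence 1), S is followed by S with FIRST {λ, c, e, h}; in S→Q S S (occurrence 1), the suffix after S is nullable (adds nothing new); in S→Q S S (occurrence 2), the suffix after S is empty (adds nothing new); in P→S, the suffix after S is empty, so FOLLOW(S) ⊇ FOLLOW(P) = {$, c, e, h}. Thus FOLLOW(S) = {$, c, e, h}.
FOLLOW(Q): in S→Q S S, Q is followed by S S with FIRST {λ, c, e, h}; in S→Q S S, the suffix after Q is nullable, so FOLLOW(Q) ⊇ FOLLOW(S) = {$, c, e, h}; in D→Q, the suffix after Q is empty, so FOLLOW(Q) ⊇ FOLLOW(D) = {e, h}; in D→h Q e h, Q is followed by e h with FIRST {e}. Thus FOLLOW(Q) = {$, c, e, h}.
FOLLOW(P): in S→P, the suffix after P is empty, so FOLLOW(P) ⊇ FOLLOW(S) = {$, c, e, h}; in D→A e f P, the suffix after P is empty, so FOLLOW(P) ⊇ FOLLOW(D) = {e, h}; in A→e P e, P is followed by e with FIRST {e}; in A→h P h, P is followed by h with FIRST {h}. Thus FOLLOW(P) = {$, c, e, h}.

{$, c, e, h}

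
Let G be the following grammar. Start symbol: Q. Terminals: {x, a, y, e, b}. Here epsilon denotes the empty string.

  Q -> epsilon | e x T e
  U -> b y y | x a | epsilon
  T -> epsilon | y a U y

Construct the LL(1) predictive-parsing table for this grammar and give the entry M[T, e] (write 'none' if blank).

T -> epsilon

FIRST(Q): from Q->epsilon we get {epsilon}; from Q->e x T e we get {e}. So FIRST(Q) = {epsilon, e}.
FIRST(U): from U->b y y we get {b}; from U->x a we get {x}; from U->epsilon we get {epsilon}. So FIRST(U) = {epsilon, b, x}.
FIRST(T): from T->epsilon we get {epsilon}; from T->y a U y we get {y}. So FIRST(T) = {epsilon, y}.
FOLLOW(Q) includes $ since Q is the start symbol.
FOLLOW(T): in Q->e x T e, T is followed by e with FIRST {e}. Thus FOLLOW(T) = {e}.
For T -> epsilon: FIRST(epsilon) = {epsilon}, so it goes in M[T, t] for t ∈ {}; since epsilon ∈ FIRST, also for every t ∈ FOLLOW(T) = {e}.
For T -> y a U y: FIRST(y a U y) = {y}, so it goes in M[T, t] for t ∈ {y}.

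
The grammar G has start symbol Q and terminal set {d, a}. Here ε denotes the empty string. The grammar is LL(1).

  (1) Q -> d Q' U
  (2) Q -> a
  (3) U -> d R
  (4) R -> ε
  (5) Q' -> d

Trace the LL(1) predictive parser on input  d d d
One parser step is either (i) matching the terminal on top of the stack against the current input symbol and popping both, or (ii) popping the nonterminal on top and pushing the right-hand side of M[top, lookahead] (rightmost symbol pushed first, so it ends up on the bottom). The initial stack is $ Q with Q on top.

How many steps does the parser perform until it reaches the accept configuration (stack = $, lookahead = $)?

     Stack     Input    Action
  1  $ Q       d d d $  expand Q -> d Q' U
  2  $ U Q' d  d d d $  match d
  3  $ U Q'    d d $    expand Q' -> d
  4  $ U d     d d $    match d
  5  $ U       d $      expand U -> d R
  6  $ R d     d $      match d
  7  $ R       $        expand R -> ε
Accept reached after 7 steps.

7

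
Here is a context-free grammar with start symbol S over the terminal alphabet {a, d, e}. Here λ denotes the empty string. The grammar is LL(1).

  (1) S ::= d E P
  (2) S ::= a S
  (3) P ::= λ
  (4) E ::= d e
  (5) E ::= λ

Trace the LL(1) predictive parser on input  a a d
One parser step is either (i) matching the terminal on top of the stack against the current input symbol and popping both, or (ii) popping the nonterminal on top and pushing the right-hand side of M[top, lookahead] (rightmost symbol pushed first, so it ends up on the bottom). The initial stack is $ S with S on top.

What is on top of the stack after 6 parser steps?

E

step 1: stack=$ S  input=a a d $  — expand S ::= a S
step 2: stack=$ S a  input=a a d $  — match a
step 3: stack=$ S  input=a d $  — expand S ::= a S
step 4: stack=$ S a  input=a d $  — match a
step 5: stack=$ S  input=d $  — expand S ::= d E P
step 6: stack=$ P E d  input=d $  — match d
Stack after step 6: $ P E (top = E).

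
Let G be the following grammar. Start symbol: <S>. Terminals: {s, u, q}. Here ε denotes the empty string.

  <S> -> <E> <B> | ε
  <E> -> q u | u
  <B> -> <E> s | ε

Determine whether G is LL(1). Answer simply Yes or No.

FIRST(<S>) = {ε, q, u}
FIRST(<E>) = {q, u}
FIRST(<B>) = {ε, q, u}
FOLLOW(<S>) = {$}
FOLLOW(<E>) = {$, q, s, u}
FOLLOW(<B>) = {$}
Each cell of M receives at most one production.

Yes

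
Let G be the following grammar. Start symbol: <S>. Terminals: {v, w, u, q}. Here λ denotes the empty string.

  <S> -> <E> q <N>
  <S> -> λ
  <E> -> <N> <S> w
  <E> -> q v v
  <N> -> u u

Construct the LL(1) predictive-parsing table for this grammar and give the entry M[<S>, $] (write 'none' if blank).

FIRST(<N>): from <N>->u u we get {u}. So FIRST(<N>) = {u}.
FIRST(<E>): from <E>-><N> <S> w we get {u}; from <E>->q v v we get {q}. So FIRST(<E>) = {q, u}.
FIRST(<S>): from <S>-><E> q <N> we get {q, u}; from <S>->λ we get {λ}. So FIRST(<S>) = {λ, q, u}.
FOLLOW(<S>) includes $ since <S> is the start symbol.
FOLLOW(<S>): in <E>-><N> <S> w, <S> is followed by w with FIRST {w}. Thus FOLLOW(<S>) = {$, w}.
For <S> -> <E> q <N>: FIRST(<E> q <N>) = {q, u}, so it goes in M[<S>, t] for t ∈ {q, u}.
For <S> -> λ: FIRST(λ) = {λ}, so it goes in M[<S>, t] for t ∈ {}; since λ ∈ FIRST, also for every t ∈ FOLLOW(<S>) = {$, w}.

<S> -> λ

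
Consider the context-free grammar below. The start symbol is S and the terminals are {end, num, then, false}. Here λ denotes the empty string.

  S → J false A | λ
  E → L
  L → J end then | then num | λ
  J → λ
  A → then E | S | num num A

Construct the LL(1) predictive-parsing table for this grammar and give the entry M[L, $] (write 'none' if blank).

L → λ

FIRST(J) = {λ}
FIRST(S) = {λ, false}  (via J false A)
FIRST(L) = {λ, end, then}  (via J end then)
FIRST(E) = {λ, end, then}  (via L)
FIRST(A) = {λ, false, num, then}  (via S)
FOLLOW(S) includes $ since S is the start symbol.
FOLLOW(E): in A→then E, the suffix after E is empty, so FOLLOW(E) ⊇ FOLLOW(A) = {$}. Thus FOLLOW(E) = {$}.
FOLLOW(L): in E→L, the suffix after L is empty, so FOLLOW(L) ⊇ FOLLOW(E) = {$}. Thus FOLLOW(L) = {$}.
For L → J end then: FIRST(J end then) = {end}, so it goes in M[L, t] for t ∈ {end}.
For L → then num: FIRST(then num) = {then}, so it goes in M[L, t] for t ∈ {then}.
For L → λ: FIRST(λ) = {λ}, so it goes in M[L, t] for t ∈ {}; since λ ∈ FIRST, also for every t ∈ FOLLOW(L) = {$}.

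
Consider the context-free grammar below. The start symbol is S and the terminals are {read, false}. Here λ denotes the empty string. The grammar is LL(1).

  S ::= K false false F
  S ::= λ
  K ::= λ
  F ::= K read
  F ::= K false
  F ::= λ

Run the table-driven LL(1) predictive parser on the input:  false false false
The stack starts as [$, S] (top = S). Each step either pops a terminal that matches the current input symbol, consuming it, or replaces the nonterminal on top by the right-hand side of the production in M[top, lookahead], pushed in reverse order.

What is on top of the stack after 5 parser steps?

K

step 1: stack=$ S  input=false false false $  — expand S ::= K false false F
step 2: stack=$ F false false K  input=false false false $  — expand K ::= λ
step 3: stack=$ F false false  input=false false false $  — match false
step 4: stack=$ F false  input=false false $  — match false
step 5: stack=$ F  input=false $  — expand F ::= K false
Stack after step 5: $ false K (top = K).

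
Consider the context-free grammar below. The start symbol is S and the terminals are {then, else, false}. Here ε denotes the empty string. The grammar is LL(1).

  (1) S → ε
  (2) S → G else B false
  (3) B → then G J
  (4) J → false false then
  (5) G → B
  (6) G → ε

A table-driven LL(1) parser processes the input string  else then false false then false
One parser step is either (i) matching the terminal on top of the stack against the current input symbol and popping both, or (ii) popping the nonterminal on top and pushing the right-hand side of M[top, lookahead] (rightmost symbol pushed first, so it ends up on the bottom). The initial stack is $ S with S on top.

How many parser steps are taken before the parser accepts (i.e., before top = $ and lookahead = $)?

step 1: stack=$ S  input=else then false false then false $  — expand S → G else B false
step 2: stack=$ false B else G  input=else then false false then false $  — expand G → ε
step 3: stack=$ false B else  input=else then false false then false $  — match else
step 4: stack=$ false B  input=then false false then false $  — expand B → then G J
step 5: stack=$ false J G then  input=then false false then false $  — match then
step 6: stack=$ false J G  input=false false then false $  — expand G → ε
step 7: stack=$ false J  input=false false then false $  — expand J → false false then
step 8: stack=$ false then false false  input=false false then false $  — match false
step 9: stack=$ false then false  input=false then false $  — match false
step 10: stack=$ false then  input=then false $  — match then
step 11: stack=$ false  input=false $  — match false
Accept reached after 11 steps.

11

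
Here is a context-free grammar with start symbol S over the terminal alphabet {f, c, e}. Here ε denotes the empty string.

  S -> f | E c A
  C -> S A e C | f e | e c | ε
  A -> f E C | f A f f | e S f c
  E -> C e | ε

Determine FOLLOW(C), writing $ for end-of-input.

FIRST(A): from A->f E C we get {f}; from A->f A f f we get {f}; from A->e S f c we get {e}. So FIRST(A) = {e, f}.
FIRST(S): from S->f we get {f}; from S->E c A we get {c, e, f}. So FIRST(S) = {c, e, f}.
FIRST(C): from C->S A e C we get {c, e, f}; from C->f e we get {f}; from C->e c we get {e}; from C->ε we get {ε}. So FIRST(C) = {ε, c, e, f}.
FIRST(E): from E->C e we get {c, e, f}; from E->ε we get {ε}. So FIRST(E) = {ε, c, e, f}.
FOLLOW(S) includes $ since S is the start symbol.
FOLLOW(S): in C->S A e C, S is followed by A e C with FIRST {e, f}; in A->e S f c, S is followed by f c with FIRST {f}. Thus FOLLOW(S) = {$, e, f}.
FOLLOW(A): in S->E c A, the suffix after A is empty, so FOLLOW(A) ⊇ FOLLOW(S) = {$, e, f}; in C->S A e C, A is followed by e C with FIRST {e}; in A->f A f f, A is followed by f f with FIRST {f}. Thus FOLLOW(A) = {$, e, f}.
FOLLOW(C): in C->S A e C, the suffix after C is empty (adds nothing new); in A->f E C, the suffix after C is empty, so FOLLOW(C) ⊇ FOLLOW(A) = {$, e, f}; in E->C e, C is followed by e with FIRST {e}. Thus FOLLOW(C) = {$, e, f}.
FOLLOW(E): in S->E c A, E is followed by c A with FIRST {c}; in A->f E C, E is followed by C with FIRST {ε, c, e, f}; in A->f E C, the suffix after E is nullable, so FOLLOW(E) ⊇ FOLLOW(A) = {$, e, f}. Thus FOLLOW(E) = {$, c, e, f}.

{$, e, f}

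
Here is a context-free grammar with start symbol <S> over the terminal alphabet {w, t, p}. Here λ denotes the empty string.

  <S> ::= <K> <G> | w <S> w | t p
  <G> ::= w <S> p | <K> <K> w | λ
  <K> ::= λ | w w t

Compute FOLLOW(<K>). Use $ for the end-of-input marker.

FIRST(<K>) = {λ, w}
FIRST(<G>) = {λ, w}  (via <K> <K> w)
FIRST(<S>) = {λ, t, w}  (via <K> <G>)
FOLLOW(<S>) includes $ since <S> is the start symbol.
FOLLOW(<S>): in <S>::=w <S> w, <S> is followed by w with FIRST {w}; in <G>::=w <S> p, <S> is followed by p with FIRST {p}. Thus FOLLOW(<S>) = {$, p, w}.
FOLLOW(<G>): in <S>::=<K> <G>, the suffix after <G> is empty, so FOLLOW(<G>) ⊇ FOLLOW(<S>) = {$, p, w}. Thus FOLLOW(<G>) = {$, p, w}.
FOLLOW(<K>): in <S>::=<K> <G>, <K> is followed by <G> with FIRST {λ, w}; in <S>::=<K> <G>, the suffix after <K> is nullable, so FOLLOW(<K>) ⊇ FOLLOW(<S>) = {$, p, w}; in <G>::=<K> <K> w (occurrence 1), <K> is followed by <K> w with FIRST {w}; in <G>::=<K> <K> w (occurrence 2), <K> is followed by w with FIRST {w}. Thus FOLLOW(<K>) = {$, p, w}.

{$, p, w}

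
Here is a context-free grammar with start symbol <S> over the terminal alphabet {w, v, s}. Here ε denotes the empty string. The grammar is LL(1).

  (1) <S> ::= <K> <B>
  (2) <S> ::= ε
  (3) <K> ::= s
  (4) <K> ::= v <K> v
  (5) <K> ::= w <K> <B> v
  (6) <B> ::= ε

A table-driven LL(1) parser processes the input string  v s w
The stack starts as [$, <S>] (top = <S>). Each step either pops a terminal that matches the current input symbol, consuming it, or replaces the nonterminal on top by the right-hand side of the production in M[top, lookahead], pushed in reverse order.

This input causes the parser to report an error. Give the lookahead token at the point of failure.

w

step 1: stack=$ <S>  input=v s w $  — expand <S> ::= <K> <B>
step 2: stack=$ <B> <K>  input=v s w $  — expand <K> ::= v <K> v
step 3: stack=$ <B> v <K> v  input=v s w $  — match v
step 4: stack=$ <B> v <K>  input=s w $  — expand <K> ::= s
step 5: stack=$ <B> v s  input=s w $  — match s
step 6: stack=$ <B> v  input=w $  — error: top is terminal v but lookahead is w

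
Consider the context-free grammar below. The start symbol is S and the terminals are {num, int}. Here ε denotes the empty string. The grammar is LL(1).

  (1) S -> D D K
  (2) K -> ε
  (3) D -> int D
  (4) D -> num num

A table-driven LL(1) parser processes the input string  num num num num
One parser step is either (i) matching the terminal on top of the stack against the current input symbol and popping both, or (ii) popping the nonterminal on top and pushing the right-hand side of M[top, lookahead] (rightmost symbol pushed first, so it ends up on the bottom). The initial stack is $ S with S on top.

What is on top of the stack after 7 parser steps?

K

     Stack          Input              Action
  1  $ S            num num num num $  expand S -> D D K
  2  $ K D D        num num num num $  expand D -> num num
  3  $ K D num num  num num num num $  match num
  4  $ K D num      num num num $      match num
  5  $ K D          num num $          expand D -> num num
  6  $ K num num    num num $          match num
  7  $ K num        num $              match num
Stack after step 7: $ K (top = K).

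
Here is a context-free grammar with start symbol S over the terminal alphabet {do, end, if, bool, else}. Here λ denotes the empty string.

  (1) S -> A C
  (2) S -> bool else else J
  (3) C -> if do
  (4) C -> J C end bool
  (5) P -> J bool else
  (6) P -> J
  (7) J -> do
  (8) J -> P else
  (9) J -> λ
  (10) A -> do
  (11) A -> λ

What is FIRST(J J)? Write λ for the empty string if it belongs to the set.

{λ, bool, do, else}

FIRST(A) = {λ, do}
FIRST(S) = {bool, do, else, if}  (via A C)
FIRST(C) = {bool, do, else, if}  (via J C end bool)
FIRST(P) = {λ, bool, do, else}  (via J bool else, J)
FIRST(J) = {λ, bool, do, else}  (via P else)
FIRST(J J): take FIRST of each symbol in turn, carrying on past any symbol whose FIRST contains λ; result {λ, bool, do, else}.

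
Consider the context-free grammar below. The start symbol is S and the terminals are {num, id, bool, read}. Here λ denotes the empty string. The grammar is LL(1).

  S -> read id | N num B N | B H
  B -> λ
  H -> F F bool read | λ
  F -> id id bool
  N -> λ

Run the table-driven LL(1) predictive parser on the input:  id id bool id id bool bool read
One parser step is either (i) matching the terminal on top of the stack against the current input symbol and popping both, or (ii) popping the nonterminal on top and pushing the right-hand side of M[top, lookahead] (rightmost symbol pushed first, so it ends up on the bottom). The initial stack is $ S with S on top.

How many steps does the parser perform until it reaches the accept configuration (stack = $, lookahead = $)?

13

      Stack                     Input                              Action
   1  $ S                       id id bool id id bool bool read $  expand S -> B H
   2  $ H B                     id id bool id id bool bool read $  expand B -> λ
   3  $ H                       id id bool id id bool bool read $  expand H -> F F bool read
   4  $ read bool F F           id id bool id id bool bool read $  expand F -> id id bool
   5  $ read bool F bool id id  id id bool id id bool bool read $  match id
   6  $ read bool F bool id     id bool id id bool bool read $     match id
   7  $ read bool F bool        bool id id bool bool read $        match bool
   8  $ read bool F             id id bool bool read $             expand F -> id id bool
   9  $ read bool bool id id    id id bool bool read $             match id
  10  $ read bool bool id       id bool bool read $                match id
  11  $ read bool bool          bool bool read $                   match bool
  12  $ read bool               bool read $                        match bool
  13  $ read                    read $                             match read
Accept reached after 13 steps.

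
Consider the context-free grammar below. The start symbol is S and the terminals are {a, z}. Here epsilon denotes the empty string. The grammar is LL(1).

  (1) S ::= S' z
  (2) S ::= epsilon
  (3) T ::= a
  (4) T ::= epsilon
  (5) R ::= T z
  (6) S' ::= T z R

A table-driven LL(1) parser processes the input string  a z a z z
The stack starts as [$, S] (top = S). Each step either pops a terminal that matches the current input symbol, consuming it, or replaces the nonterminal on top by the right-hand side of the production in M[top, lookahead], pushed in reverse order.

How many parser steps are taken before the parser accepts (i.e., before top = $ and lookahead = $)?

step 1: stack=$ S  input=a z a z z $  — expand S ::= S' z
step 2: stack=$ z S'  input=a z a z z $  — expand S' ::= T z R
step 3: stack=$ z R z T  input=a z a z z $  — expand T ::= a
step 4: stack=$ z R z a  input=a z a z z $  — match a
step 5: stack=$ z R z  input=z a z z $  — match z
step 6: stack=$ z R  input=a z z $  — expand R ::= T z
step 7: stack=$ z z T  input=a z z $  — expand T ::= a
step 8: stack=$ z z a  input=a z z $  — match a
step 9: stack=$ z z  input=z z $  — match z
step 10: stack=$ z  input=z $  — match z
Accept reached after 10 steps.

10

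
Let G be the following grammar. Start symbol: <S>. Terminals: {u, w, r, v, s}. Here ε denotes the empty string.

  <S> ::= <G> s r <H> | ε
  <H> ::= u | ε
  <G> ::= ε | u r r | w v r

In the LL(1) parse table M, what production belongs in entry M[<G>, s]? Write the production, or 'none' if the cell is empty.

<G> ::= ε

FIRST(<H>) = {ε, u}
FIRST(<G>) = {ε, u, w}
FIRST(<S>) = {ε, s, u, w}  (via <G> s r <H>)
FOLLOW(<S>) includes $ since <S> is the start symbol.
FOLLOW(<G>): in <S>::=<G> s r <H>, <G> is followed by s r <H> with FIRST {s}. Thus FOLLOW(<G>) = {s}.
For <G> ::= ε: FIRST(ε) = {ε}, so it goes in M[<G>, t] for t ∈ {}; since ε ∈ FIRST, also for every t ∈ FOLLOW(<G>) = {s}.
For <G> ::= u r r: FIRST(u r r) = {u}, so it goes in M[<G>, t] for t ∈ {u}.
For <G> ::= w v r: FIRST(w v r) = {w}, so it goes in M[<G>, t] for t ∈ {w}.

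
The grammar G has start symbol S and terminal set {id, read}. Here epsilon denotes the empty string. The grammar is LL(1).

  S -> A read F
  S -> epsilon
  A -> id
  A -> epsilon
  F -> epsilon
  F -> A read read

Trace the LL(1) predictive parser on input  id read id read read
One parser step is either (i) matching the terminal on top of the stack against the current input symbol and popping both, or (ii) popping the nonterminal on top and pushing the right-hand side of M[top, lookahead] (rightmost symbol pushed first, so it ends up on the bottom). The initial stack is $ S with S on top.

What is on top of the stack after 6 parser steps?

step 1: stack=$ S  input=id read id read read $  — expand S -> A read F
step 2: stack=$ F read A  input=id read id read read $  — expand A -> id
step 3: stack=$ F read id  input=id read id read read $  — match id
step 4: stack=$ F read  input=read id read read $  — match read
step 5: stack=$ F  input=id read read $  — expand F -> A read read
step 6: stack=$ read read A  input=id read read $  — expand A -> id
Stack after step 6: $ read read id (top = id).

id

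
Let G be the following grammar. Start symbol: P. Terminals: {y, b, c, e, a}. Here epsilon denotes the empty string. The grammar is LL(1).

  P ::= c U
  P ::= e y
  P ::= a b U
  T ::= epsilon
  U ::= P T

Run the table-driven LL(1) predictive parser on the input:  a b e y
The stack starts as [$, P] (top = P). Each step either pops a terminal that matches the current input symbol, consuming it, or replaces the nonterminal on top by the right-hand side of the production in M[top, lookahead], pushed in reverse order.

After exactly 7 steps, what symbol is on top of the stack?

T

step 1: stack=$ P  input=a b e y $  — expand P ::= a b U
step 2: stack=$ U b a  input=a b e y $  — match a
step 3: stack=$ U b  input=b e y $  — match b
step 4: stack=$ U  input=e y $  — expand U ::= P T
step 5: stack=$ T P  input=e y $  — expand P ::= e y
step 6: stack=$ T y e  input=e y $  — match e
step 7: stack=$ T y  input=y $  — match y
Stack after step 7: $ T (top = T).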